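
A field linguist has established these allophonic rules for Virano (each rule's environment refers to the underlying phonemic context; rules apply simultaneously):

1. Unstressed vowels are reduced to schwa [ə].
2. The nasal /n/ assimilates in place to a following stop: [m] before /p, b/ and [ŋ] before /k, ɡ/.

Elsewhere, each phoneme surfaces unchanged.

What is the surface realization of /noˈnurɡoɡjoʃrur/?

[nəˈnurɡəɡjəʃrər]

/n/ (word-initial) is in the target of rule 2 but the environment (before a labial or velar stop) is not met → [n].
Rule 1 applies to /o/ (between /n/ and /n/: in an unstressed syllable) → [ə].
/n/ — between /o/ and /u/; rule 2 does not apply here → [n].
/u/ (between /n/ and /r/) is in the target of rule 1 but the environment (in an unstressed syllable) is not met → [u].
/r/ (between /u/ and /ɡ/) is unaffected → [r].
/ɡ/ — not in any rule's target class → [ɡ].
/o/ meets the environment for rule 1 (in an unstressed syllable) → [ə].
/ɡ/ — not in any rule's target class → [ɡ].
/j/ — not in any rule's target class → [j].
Rule 1 applies to /o/ (between /j/ and /ʃ/: in an unstressed syllable) → [ə].
/ʃ/ (between /o/ and /r/) is unaffected → [ʃ].
/r/ stays [r].
/u/ (between /r/ and /r/) occurs in an unstressed syllable → [ə] by rule 1.
/r/ stays [r].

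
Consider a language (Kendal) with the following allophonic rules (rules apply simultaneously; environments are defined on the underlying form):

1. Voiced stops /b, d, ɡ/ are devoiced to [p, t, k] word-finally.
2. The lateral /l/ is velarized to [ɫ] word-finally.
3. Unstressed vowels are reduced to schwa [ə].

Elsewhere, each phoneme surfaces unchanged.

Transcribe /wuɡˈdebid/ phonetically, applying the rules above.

[wəɡˈdebət]

/w/ (word-initial) is unaffected → [w].
/u/ meets the environment for rule 3 (in an unstressed syllable) → [ə].
/ɡ/ (between /u/ and /d/) is in the target of rule 1 but the environment (word-finally) is not met → [ɡ].
/d/ (between /ɡ/ and /e/) is in the target of rule 1 but the environment (word-finally) is not met → [d].
/e/ (between /d/ and /b/): rule 3 targets it, but not in an unstressed syllable → unchanged [e].
/b/ (between /e/ and /i/): rule 1 targets it, but not word-finally → unchanged [b].
Rule 3 applies to /i/ (between /b/ and /d/: in an unstressed syllable) → [ə].
/d/ meets the environment for rule 1 (word-finally) → [t].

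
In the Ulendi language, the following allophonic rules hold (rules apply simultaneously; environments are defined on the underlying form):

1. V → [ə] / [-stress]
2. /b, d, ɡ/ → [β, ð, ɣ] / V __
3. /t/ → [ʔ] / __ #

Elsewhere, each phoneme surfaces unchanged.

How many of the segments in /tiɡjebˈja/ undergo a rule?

Segments that undergo a rule: /i/ → [ə] (rule 1); /ɡ/ → [ɣ] (rule 2); /e/ → [ə] (rule 1); /b/ → [β] (rule 2).
All other segments surface unchanged.

4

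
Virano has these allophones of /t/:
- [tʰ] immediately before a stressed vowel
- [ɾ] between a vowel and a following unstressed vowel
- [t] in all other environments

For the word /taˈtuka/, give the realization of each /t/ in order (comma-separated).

Occurrence 1 (position 1): no conditioning environment matches → elsewhere allophone [t].
Occurrence 2 (position 3): immediately before a stressed vowel → [tʰ].

[t], [tʰ]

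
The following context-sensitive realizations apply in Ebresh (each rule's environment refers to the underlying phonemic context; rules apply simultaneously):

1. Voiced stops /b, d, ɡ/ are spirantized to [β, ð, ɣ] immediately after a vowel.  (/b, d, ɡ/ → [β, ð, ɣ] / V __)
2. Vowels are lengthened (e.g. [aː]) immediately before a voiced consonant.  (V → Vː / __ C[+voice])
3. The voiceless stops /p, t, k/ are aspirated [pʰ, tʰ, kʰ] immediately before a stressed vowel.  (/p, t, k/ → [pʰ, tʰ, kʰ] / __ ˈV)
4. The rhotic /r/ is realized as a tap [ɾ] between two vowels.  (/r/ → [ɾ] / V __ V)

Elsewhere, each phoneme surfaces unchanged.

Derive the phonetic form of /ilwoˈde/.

/i/ (word-initial): before a voiced consonant, so rule 2 applies → [iː].
/l/ — not in any rule's target class → [l].
/w/ (between /l/ and /o/): no rule targets it → [w].
/o/ (between /w/ and /d/) occurs before a voiced consonant → [oː] by rule 2.
/d/ (between /o/ and /e/): immediately after a vowel, so rule 1 applies → [ð].
/e/ (word-final) is in the target of rule 2 but the environment (before a voiced consonant) is not met → [e].

[iːlwoːˈðe]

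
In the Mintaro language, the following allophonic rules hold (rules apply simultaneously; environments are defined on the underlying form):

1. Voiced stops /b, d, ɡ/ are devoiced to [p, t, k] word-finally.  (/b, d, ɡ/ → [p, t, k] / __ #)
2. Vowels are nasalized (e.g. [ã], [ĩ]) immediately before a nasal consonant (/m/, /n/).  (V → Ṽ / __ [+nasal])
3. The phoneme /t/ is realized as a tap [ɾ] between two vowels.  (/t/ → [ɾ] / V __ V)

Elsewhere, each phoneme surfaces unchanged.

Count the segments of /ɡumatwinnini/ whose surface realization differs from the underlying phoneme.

3

Segments that undergo a rule: /u/ → [ũ] (rule 2); /i/ → [ĩ] (rule 2); /i/ → [ĩ] (rule 2).
All other segments surface unchanged.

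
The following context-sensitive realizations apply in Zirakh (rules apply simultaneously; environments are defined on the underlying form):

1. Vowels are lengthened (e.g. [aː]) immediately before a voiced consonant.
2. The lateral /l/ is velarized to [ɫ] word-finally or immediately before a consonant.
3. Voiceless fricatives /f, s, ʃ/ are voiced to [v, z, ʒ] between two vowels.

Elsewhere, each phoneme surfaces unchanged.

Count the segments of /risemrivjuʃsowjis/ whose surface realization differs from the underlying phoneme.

Segments that undergo a rule: /s/ → [z] (rule 3); /e/ → [eː] (rule 1); /i/ → [iː] (rule 1); /o/ → [oː] (rule 1).
All other segments surface unchanged.

4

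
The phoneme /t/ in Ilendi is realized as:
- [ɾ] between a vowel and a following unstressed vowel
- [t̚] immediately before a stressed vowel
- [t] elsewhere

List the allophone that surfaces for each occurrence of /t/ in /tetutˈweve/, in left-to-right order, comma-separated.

Occurrence 1 (position 1): no conditioning environment matches → elsewhere allophone [t].
Occurrence 2 (position 3): between a vowel and a following unstressed vowel → [ɾ].
Occurrence 3 (position 5): no conditioning environment matches → elsewhere allophone [t].

[t], [ɾ], [t]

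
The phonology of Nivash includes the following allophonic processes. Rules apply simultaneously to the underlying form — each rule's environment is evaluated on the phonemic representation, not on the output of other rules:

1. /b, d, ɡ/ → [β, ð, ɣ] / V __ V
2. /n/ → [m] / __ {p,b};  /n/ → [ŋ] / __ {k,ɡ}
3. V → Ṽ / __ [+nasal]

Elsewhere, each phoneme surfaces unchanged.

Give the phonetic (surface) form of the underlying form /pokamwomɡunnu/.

/p/ — not in any rule's target class → [p].
/o/ — between /p/ and /k/; rule 3 does not apply here → [o].
/k/ (between /o/ and /a/) is unaffected → [k].
/a/ — between /k/ and /m/, before a nasal consonant — surfaces as [ã] (rule 3).
/m/ (between /a/ and /w/) is unaffected → [m].
/w/ — not in any rule's target class → [w].
/o/ (between /w/ and /m/) occurs before a nasal consonant → [õ] by rule 3.
/m/ (between /o/ and /ɡ/): no rule targets it → [m].
/ɡ/ (between /m/ and /u/) fails the environment for rule 1, so it stays [ɡ].
/u/ (between /ɡ/ and /n/) occurs before a nasal consonant → [ũ] by rule 3.
/n/ — between /u/ and /n/; rule 2 does not apply here → [n].
/n/ (between /n/ and /u/) fails the environment for rule 2, so it stays [n].
/u/ (word-final) fails the environment for rule 3, so it stays [u].

[pokãmwõmɡũnnu]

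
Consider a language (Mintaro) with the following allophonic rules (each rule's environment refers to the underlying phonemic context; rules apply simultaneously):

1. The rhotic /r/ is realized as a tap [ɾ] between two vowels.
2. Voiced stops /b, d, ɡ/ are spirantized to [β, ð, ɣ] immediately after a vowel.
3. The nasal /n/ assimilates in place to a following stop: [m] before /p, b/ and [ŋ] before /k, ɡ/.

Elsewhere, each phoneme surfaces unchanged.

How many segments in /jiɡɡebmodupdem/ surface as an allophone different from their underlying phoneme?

Segments that undergo a rule: /ɡ/ → [ɣ] (rule 2); /b/ → [β] (rule 2); /d/ → [ð] (rule 2).
All other segments surface unchanged.

3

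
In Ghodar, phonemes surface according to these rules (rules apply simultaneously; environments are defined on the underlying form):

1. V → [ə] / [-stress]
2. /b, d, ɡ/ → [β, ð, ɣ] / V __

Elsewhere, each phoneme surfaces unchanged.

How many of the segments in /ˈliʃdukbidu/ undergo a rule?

Segments that undergo a rule: /u/ → [ə] (rule 1); /i/ → [ə] (rule 1); /d/ → [ð] (rule 2); /u/ → [ə] (rule 1).
All other segments surface unchanged.

4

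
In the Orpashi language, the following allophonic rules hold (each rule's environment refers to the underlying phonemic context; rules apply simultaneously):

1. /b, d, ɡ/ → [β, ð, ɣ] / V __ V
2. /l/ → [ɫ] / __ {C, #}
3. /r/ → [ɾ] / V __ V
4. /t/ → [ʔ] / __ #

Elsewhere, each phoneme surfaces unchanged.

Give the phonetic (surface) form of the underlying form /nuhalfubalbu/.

[nuhaɫfuβaɫbu]

/n/ stays [n].
/u/ stays [u].
/h/ (between /u/ and /a/) is unaffected → [h].
/a/ (between /h/ and /l/): no rule targets it → [a].
/l/ (between /a/ and /f/): word-finally or immediately before a consonant, so rule 2 applies → [ɫ].
/f/ (between /l/ and /u/): no rule targets it → [f].
/u/ stays [u].
/b/ meets the environment for rule 1 (between two vowels) → [β].
/a/ (between /b/ and /l/): no rule targets it → [a].
Rule 2 applies to /l/ (between /a/ and /b/: word-finally or immediately before a consonant) → [ɫ].
/b/ (between /l/ and /u/) fails the environment for rule 1, so it stays [b].
/u/ — not in any rule's target class → [u].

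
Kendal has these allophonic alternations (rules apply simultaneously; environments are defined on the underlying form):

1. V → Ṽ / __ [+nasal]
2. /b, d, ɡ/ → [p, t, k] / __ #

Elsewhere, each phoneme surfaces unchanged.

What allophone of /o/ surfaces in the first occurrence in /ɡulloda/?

/o/ — between /l/ and /d/; rule 1 does not apply here → [o].

[o]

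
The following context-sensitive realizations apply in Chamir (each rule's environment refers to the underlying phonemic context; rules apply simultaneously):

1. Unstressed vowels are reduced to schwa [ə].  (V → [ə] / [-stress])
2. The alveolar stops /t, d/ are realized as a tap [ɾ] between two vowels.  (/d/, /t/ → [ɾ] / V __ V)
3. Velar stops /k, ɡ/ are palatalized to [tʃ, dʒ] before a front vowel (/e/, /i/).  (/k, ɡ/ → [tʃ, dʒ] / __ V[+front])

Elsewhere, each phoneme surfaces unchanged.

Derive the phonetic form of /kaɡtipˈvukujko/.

[kəɡtəpˈvukəjkə]

/k/ (word-initial): rule 3 targets it, but not before a front vowel → unchanged [k].
Rule 1 applies to /a/ (between /k/ and /ɡ/: in an unstressed syllable) → [ə].
/ɡ/ (between /a/ and /t/): rule 3 targets it, but not before a front vowel → unchanged [ɡ].
/t/ (between /ɡ/ and /i/): rule 2 targets it, but not between two vowels → unchanged [t].
/i/ — between /t/ and /p/, in an unstressed syllable — surfaces as [ə] (rule 1).
/u/ — between /v/ and /k/; rule 1 does not apply here → [u].
/k/ — between /u/ and /u/; rule 3 does not apply here → [k].
Rule 1 applies to /u/ (between /k/ and /j/: in an unstressed syllable) → [ə].
/k/ (between /j/ and /o/): rule 3 targets it, but not before a front vowel → unchanged [k].
Rule 1 applies to /o/ (word-final: in an unstressed syllable) → [ə].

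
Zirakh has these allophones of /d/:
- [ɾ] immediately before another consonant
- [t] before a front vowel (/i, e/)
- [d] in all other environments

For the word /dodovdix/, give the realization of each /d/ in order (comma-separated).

Occurrence 1 (position 1): no conditioning environment matches → elsewhere allophone [d].
Occurrence 2 (position 3): no conditioning environment matches → elsewhere allophone [d].
Occurrence 3 (position 6): before a front vowel (/i, e/) → [t].

[d], [d], [t]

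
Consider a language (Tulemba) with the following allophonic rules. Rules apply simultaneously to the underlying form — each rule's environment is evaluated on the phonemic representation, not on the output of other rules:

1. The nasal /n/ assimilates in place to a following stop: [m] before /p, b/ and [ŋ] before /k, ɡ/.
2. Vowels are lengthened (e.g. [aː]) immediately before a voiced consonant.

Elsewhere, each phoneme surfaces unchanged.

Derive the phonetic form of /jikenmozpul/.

/j/ — not in any rule's target class → [j].
/i/ (between /j/ and /k/): rule 2 targets it, but not before a voiced consonant → unchanged [i].
/k/ — not in any rule's target class → [k].
/e/ (between /k/ and /n/): before a voiced consonant, so rule 2 applies → [eː].
/n/ — between /e/ and /m/; rule 1 does not apply here → [n].
/m/ (between /n/ and /o/) is unaffected → [m].
Rule 2 applies to /o/ (between /m/ and /z/: before a voiced consonant) → [oː].
/z/ — not in any rule's target class → [z].
/p/ (between /z/ and /u/) is unaffected → [p].
/u/ — between /p/ and /l/, before a voiced consonant — surfaces as [uː] (rule 2).
/l/ — not in any rule's target class → [l].

[jikeːnmoːzpuːl]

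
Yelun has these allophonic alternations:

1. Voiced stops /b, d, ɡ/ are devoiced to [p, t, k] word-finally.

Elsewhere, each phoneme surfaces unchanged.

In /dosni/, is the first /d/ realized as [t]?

No

/d/ (word-initial) fails the environment for rule 1, so it stays [d].
The actual realization is [d], not [t].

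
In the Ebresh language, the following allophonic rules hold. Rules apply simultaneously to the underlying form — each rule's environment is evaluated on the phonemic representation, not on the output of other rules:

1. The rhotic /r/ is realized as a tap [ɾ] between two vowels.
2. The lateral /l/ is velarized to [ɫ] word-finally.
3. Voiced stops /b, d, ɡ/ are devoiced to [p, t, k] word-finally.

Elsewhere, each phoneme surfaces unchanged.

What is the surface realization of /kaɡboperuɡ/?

/k/ — not in any rule's target class → [k].
/a/ (between /k/ and /ɡ/) is unaffected → [a].
/ɡ/ — between /a/ and /b/; rule 3 does not apply here → [ɡ].
/b/ — between /ɡ/ and /o/; rule 3 does not apply here → [b].
/o/ stays [o].
/p/ stays [p].
/e/ — not in any rule's target class → [e].
/r/ — between /e/ and /u/, between two vowels — surfaces as [ɾ] (rule 1).
/u/ — not in any rule's target class → [u].
/ɡ/ meets the environment for rule 3 (word-finally) → [k].

[kaɡbopeɾuk]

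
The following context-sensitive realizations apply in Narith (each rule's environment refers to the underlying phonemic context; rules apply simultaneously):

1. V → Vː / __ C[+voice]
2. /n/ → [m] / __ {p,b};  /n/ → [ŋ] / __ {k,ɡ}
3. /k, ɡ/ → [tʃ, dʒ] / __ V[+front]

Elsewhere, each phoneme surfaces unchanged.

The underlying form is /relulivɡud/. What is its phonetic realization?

/r/ stays [r].
/e/ — between /r/ and /l/, before a voiced consonant — surfaces as [eː] (rule 1).
/l/ (between /e/ and /u/) is unaffected → [l].
Rule 1 applies to /u/ (between /l/ and /l/: before a voiced consonant) → [uː].
/l/ stays [l].
/i/ (between /l/ and /v/) occurs before a voiced consonant → [iː] by rule 1.
/v/ (between /i/ and /ɡ/): no rule targets it → [v].
/ɡ/ — between /v/ and /u/; rule 3 does not apply here → [ɡ].
/u/ (between /ɡ/ and /d/) occurs before a voiced consonant → [uː] by rule 1.
/d/ stays [d].

[reːluːliːvɡuːd]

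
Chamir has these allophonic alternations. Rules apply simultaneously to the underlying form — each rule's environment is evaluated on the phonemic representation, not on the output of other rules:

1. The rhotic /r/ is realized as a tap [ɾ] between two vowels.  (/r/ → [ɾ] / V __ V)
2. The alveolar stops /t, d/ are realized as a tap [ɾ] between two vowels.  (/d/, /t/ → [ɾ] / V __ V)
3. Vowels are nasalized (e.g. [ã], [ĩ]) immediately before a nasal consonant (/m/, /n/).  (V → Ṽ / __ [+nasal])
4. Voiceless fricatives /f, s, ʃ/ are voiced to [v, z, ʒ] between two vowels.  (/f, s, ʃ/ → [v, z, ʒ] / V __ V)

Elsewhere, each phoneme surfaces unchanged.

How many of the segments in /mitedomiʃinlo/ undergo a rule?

Segments that undergo a rule: /t/ → [ɾ] (rule 2); /d/ → [ɾ] (rule 2); /o/ → [õ] (rule 3); /ʃ/ → [ʒ] (rule 4); /i/ → [ĩ] (rule 3).
All other segments surface unchanged.

5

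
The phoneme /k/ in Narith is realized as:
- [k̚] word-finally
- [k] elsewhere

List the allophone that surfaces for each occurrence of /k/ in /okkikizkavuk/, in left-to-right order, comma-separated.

Occurrence 1 (position 2): no conditioning environment matches → elsewhere allophone [k].
Occurrence 2 (position 3): no conditioning environment matches → elsewhere allophone [k].
Occurrence 3 (position 5): no conditioning environment matches → elsewhere allophone [k].
Occurrence 4 (position 8): no conditioning environment matches → elsewhere allophone [k].
Occurrence 5 (position 12): word-finally → [k̚].

[k], [k], [k], [k], [k̚]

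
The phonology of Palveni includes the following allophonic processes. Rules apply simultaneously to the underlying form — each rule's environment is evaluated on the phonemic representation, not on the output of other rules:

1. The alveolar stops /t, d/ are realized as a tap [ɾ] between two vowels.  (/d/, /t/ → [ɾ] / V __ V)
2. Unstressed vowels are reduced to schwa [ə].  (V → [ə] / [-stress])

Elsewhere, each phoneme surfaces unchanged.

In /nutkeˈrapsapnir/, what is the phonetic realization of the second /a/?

/a/ (between /s/ and /p/): in an unstressed syllable, so rule 2 applies → [ə].

[ə]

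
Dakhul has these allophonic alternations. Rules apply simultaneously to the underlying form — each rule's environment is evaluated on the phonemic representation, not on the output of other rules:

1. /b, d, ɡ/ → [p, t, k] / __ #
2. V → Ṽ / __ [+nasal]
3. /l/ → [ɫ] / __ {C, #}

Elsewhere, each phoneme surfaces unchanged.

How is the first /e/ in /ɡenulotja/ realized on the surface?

/e/ meets the environment for rule 2 (before a nasal consonant) → [ẽ].

[ẽ]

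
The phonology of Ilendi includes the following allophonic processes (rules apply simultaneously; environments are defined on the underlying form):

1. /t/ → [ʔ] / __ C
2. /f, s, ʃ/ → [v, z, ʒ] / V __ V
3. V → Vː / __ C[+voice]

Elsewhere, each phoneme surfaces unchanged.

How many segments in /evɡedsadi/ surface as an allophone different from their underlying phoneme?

3

Segments that undergo a rule: /e/ → [eː] (rule 3); /e/ → [eː] (rule 3); /a/ → [aː] (rule 3).
All other segments surface unchanged.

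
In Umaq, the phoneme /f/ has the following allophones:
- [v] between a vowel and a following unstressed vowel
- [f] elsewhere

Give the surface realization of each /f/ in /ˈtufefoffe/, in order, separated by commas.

Occurrence 1 (position 3): between a vowel and a following unstressed vowel → [v].
Occurrence 2 (position 5): between a vowel and a following unstressed vowel → [v].
Occurrence 3 (position 7): no conditioning environment matches → elsewhere allophone [f].
Occurrence 4 (position 8): no conditioning environment matches → elsewhere allophone [f].

[v], [v], [f], [f]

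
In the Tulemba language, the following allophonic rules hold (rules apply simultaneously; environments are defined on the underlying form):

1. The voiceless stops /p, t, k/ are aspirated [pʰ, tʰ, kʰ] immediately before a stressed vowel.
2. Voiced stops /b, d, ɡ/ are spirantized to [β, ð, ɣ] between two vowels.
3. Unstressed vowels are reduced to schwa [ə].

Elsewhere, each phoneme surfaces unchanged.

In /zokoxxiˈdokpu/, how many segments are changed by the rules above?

Segments that undergo a rule: /o/ → [ə] (rule 3); /o/ → [ə] (rule 3); /i/ → [ə] (rule 3); /d/ → [ð] (rule 2); /u/ → [ə] (rule 3).
All other segments surface unchanged.

5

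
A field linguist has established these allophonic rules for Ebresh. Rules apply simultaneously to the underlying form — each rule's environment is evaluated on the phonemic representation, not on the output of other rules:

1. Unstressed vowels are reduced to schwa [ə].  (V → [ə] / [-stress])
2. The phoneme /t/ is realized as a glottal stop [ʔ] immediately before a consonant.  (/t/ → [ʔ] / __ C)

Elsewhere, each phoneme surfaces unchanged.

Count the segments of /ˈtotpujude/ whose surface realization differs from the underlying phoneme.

Segments that undergo a rule: /t/ → [ʔ] (rule 2); /u/ → [ə] (rule 1); /u/ → [ə] (rule 1); /e/ → [ə] (rule 1).
All other segments surface unchanged.

4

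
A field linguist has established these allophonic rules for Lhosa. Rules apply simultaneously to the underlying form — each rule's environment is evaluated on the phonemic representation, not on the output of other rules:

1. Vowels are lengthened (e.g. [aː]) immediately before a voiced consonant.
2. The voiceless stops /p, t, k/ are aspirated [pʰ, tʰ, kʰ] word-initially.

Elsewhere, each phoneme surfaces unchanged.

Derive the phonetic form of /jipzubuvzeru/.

/i/ (between /j/ and /p/) is in the target of rule 1 but the environment (before a voiced consonant) is not met → [i].
/p/ (between /i/ and /z/) is in the target of rule 2 but the environment (word-initially) is not met → [p].
/u/ (between /z/ and /b/): before a voiced consonant, so rule 1 applies → [uː].
Rule 1 applies to /u/ (between /b/ and /v/: before a voiced consonant) → [uː].
/e/ meets the environment for rule 1 (before a voiced consonant) → [eː].
/u/ (word-final) is in the target of rule 1 but the environment (before a voiced consonant) is not met → [u].

[jipzuːbuːvzeːru]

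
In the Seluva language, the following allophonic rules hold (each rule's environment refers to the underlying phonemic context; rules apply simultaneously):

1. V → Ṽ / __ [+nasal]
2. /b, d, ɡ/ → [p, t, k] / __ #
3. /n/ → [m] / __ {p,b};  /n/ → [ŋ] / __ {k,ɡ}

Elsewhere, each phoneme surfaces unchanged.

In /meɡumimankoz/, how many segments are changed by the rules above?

4

Segments that undergo a rule: /u/ → [ũ] (rule 1); /i/ → [ĩ] (rule 1); /a/ → [ã] (rule 1); /n/ → [ŋ] (rule 3).
All other segments surface unchanged.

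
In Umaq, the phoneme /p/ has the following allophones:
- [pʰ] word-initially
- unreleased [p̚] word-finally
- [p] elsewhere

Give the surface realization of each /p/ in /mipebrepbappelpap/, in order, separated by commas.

[p], [p], [p], [p], [p], [p̚]

Occurrence 1 (position 3): no conditioning environment matches → elsewhere allophone [p].
Occurrence 2 (position 8): no conditioning environment matches → elsewhere allophone [p].
Occurrence 3 (position 11): no conditioning environment matches → elsewhere allophone [p].
Occurrence 4 (position 12): no conditioning environment matches → elsewhere allophone [p].
Occurrence 5 (position 15): no conditioning environment matches → elsewhere allophone [p].
Occurrence 6 (position 17): word-finally → [p̚].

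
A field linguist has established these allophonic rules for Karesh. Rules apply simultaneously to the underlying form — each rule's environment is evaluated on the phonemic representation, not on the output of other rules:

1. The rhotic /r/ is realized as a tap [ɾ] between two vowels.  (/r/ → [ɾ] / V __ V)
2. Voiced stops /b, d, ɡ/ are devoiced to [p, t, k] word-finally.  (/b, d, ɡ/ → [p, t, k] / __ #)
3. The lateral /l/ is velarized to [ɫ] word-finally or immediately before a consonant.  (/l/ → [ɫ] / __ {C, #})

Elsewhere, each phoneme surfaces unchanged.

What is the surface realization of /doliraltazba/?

[doliɾaɫtazba]

/d/ (word-initial) fails the environment for rule 2, so it stays [d].
/o/ — not in any rule's target class → [o].
/l/ — between /o/ and /i/; rule 3 does not apply here → [l].
/i/ — not in any rule's target class → [i].
/r/ — between /i/ and /a/, between two vowels — surfaces as [ɾ] (rule 1).
/a/ (between /r/ and /l/) is unaffected → [a].
/l/ — between /a/ and /t/, word-finally or immediately before a consonant — surfaces as [ɫ] (rule 3).
/t/ (between /l/ and /a/): no rule targets it → [t].
/a/ (between /t/ and /z/) is unaffected → [a].
/z/ — not in any rule's target class → [z].
/b/ (between /z/ and /a/) is in the target of rule 2 but the environment (word-finally) is not met → [b].
/a/ stays [a].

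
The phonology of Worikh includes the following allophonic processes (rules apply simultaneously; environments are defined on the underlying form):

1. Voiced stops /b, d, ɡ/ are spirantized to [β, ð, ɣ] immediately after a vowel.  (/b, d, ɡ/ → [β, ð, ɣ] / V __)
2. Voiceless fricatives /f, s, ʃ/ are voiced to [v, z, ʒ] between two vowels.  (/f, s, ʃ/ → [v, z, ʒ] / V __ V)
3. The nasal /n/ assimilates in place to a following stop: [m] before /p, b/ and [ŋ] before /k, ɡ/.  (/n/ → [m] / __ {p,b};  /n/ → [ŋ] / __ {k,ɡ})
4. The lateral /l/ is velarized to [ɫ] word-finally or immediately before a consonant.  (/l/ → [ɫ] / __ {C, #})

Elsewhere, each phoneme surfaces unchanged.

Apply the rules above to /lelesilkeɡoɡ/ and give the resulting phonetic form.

[leleziɫkeɣoɣ]

/l/ (word-initial): rule 4 targets it, but not word-finally or immediately before a consonant → unchanged [l].
/e/ stays [e].
/l/ (between /e/ and /e/): rule 4 targets it, but not word-finally or immediately before a consonant → unchanged [l].
/e/ — not in any rule's target class → [e].
/s/ (between /e/ and /i/): between two vowels, so rule 2 applies → [z].
/i/ (between /s/ and /l/): no rule targets it → [i].
/l/ (between /i/ and /k/): word-finally or immediately before a consonant, so rule 4 applies → [ɫ].
/k/ (between /l/ and /e/) is unaffected → [k].
/e/ (between /k/ and /ɡ/): no rule targets it → [e].
/ɡ/ meets the environment for rule 1 (immediately after a vowel) → [ɣ].
/o/ (between /ɡ/ and /ɡ/) is unaffected → [o].
/ɡ/ (word-final) occurs immediately after a vowel → [ɣ] by rule 1.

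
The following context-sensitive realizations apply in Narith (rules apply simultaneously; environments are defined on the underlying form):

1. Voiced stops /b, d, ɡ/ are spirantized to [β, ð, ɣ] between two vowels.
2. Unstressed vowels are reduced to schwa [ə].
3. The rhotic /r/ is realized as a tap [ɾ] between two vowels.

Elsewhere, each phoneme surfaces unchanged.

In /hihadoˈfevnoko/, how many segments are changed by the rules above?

6

Segments that undergo a rule: /i/ → [ə] (rule 2); /a/ → [ə] (rule 2); /d/ → [ð] (rule 1); /o/ → [ə] (rule 2); /o/ → [ə] (rule 2); /o/ → [ə] (rule 2).
All other segments surface unchanged.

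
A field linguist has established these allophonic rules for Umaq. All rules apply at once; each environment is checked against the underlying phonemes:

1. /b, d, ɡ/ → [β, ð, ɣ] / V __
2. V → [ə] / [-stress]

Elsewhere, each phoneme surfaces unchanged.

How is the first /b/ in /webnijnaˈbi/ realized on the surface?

[β]

/b/ — between /e/ and /n/, immediately after a vowel — surfaces as [β] (rule 1).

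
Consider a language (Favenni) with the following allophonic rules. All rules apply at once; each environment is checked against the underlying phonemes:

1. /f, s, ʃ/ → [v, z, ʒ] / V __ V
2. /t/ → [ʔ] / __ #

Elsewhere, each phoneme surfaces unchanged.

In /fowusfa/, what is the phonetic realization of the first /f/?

[f]

/f/ (word-initial) fails the environment for rule 1, so it stays [f].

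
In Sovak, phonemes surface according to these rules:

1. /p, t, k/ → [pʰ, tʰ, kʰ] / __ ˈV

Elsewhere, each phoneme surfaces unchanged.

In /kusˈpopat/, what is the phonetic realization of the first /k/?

[k]

/k/ — word-initial; rule 1 does not apply here → [k].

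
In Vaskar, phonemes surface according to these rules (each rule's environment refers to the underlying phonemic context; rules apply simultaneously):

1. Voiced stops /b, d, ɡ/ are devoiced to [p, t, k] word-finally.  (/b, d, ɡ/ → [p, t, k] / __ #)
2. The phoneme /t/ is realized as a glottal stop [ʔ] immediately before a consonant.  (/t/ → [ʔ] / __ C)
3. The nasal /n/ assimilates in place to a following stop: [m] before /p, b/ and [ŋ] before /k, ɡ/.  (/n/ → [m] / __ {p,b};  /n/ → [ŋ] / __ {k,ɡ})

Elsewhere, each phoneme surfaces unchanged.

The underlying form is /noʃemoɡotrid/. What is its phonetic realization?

/n/ (word-initial) fails the environment for rule 3, so it stays [n].
/o/ stays [o].
/ʃ/ (between /o/ and /e/) is unaffected → [ʃ].
/e/ — not in any rule's target class → [e].
/m/ (between /e/ and /o/): no rule targets it → [m].
/o/ — not in any rule's target class → [o].
/ɡ/ (between /o/ and /o/) is in the target of rule 1 but the environment (word-finally) is not met → [ɡ].
/o/ (between /ɡ/ and /t/): no rule targets it → [o].
/t/ (between /o/ and /r/) occurs immediately before a consonant → [ʔ] by rule 2.
/r/ (between /t/ and /i/) is unaffected → [r].
/i/ (between /r/ and /d/): no rule targets it → [i].
/d/ — word-final, word-finally — surfaces as [t] (rule 1).

[noʃemoɡoʔrit]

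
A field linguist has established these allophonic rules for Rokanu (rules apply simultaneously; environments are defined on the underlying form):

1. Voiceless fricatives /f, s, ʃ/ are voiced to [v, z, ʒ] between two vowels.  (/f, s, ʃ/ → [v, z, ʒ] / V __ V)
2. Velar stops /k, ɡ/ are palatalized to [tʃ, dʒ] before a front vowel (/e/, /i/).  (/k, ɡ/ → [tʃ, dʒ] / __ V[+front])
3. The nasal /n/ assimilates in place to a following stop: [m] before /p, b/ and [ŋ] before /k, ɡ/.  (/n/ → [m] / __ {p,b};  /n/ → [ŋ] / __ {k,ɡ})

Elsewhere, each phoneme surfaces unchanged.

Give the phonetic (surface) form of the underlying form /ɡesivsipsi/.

[dʒezivsipsi]

/ɡ/ (word-initial): before a front vowel, so rule 2 applies → [dʒ].
/e/ (between /ɡ/ and /s/) is unaffected → [e].
Rule 1 applies to /s/ (between /e/ and /i/: between two vowels) → [z].
/i/ (between /s/ and /v/): no rule targets it → [i].
/v/ (between /i/ and /s/): no rule targets it → [v].
/s/ (between /v/ and /i/): rule 1 targets it, but not between two vowels → unchanged [s].
/i/ (between /s/ and /p/): no rule targets it → [i].
/p/ stays [p].
/s/ (between /p/ and /i/): rule 1 targets it, but not between two vowels → unchanged [s].
/i/ (word-final): no rule targets it → [i].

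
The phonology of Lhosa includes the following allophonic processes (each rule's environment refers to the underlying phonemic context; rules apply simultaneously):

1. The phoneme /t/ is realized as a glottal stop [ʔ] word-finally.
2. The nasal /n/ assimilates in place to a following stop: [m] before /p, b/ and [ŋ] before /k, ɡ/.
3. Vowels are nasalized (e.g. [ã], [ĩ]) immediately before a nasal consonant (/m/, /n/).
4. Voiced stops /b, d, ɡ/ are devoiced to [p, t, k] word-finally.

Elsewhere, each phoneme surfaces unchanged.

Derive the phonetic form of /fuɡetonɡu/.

/u/ (between /f/ and /ɡ/): rule 3 targets it, but not before a nasal consonant → unchanged [u].
/ɡ/ — between /u/ and /e/; rule 4 does not apply here → [ɡ].
/e/ (between /ɡ/ and /t/): rule 3 targets it, but not before a nasal consonant → unchanged [e].
/t/ (between /e/ and /o/) fails the environment for rule 1, so it stays [t].
Rule 3 applies to /o/ (between /t/ and /n/: before a nasal consonant) → [õ].
/n/ (between /o/ and /ɡ/) occurs before a labial or velar stop → [ŋ] by rule 2.
/ɡ/ — between /n/ and /u/; rule 4 does not apply here → [ɡ].
/u/ — word-final; rule 3 does not apply here → [u].

[fuɡetõŋɡu]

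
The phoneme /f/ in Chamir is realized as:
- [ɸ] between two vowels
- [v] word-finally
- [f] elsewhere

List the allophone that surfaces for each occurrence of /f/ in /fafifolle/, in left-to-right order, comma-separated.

[f], [ɸ], [ɸ]

Occurrence 1 (position 1): no conditioning environment matches → elsewhere allophone [f].
Occurrence 2 (position 3): between two vowels → [ɸ].
Occurrence 3 (position 5): between two vowels → [ɸ].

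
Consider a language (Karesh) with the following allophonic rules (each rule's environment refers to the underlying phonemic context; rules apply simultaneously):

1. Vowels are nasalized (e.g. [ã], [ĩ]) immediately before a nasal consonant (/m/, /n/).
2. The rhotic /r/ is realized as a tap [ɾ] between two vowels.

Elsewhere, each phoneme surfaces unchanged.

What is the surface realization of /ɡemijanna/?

/ɡ/ — not in any rule's target class → [ɡ].
/e/ meets the environment for rule 1 (before a nasal consonant) → [ẽ].
/m/ (between /e/ and /i/): no rule targets it → [m].
/i/ (between /m/ and /j/) is in the target of rule 1 but the environment (before a nasal consonant) is not met → [i].
/j/ (between /i/ and /a/) is unaffected → [j].
/a/ meets the environment for rule 1 (before a nasal consonant) → [ã].
/n/ (between /a/ and /n/) is unaffected → [n].
/n/ — not in any rule's target class → [n].
/a/ (word-final) is in the target of rule 1 but the environment (before a nasal consonant) is not met → [a].

[ɡẽmijãnna]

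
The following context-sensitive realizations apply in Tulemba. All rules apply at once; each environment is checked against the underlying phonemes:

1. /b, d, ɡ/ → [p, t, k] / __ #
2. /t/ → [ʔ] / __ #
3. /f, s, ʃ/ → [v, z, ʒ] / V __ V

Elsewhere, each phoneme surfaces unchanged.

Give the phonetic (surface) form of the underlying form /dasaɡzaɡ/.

[dazaɡzak]

/d/ (word-initial) fails the environment for rule 1, so it stays [d].
/s/ (between /a/ and /a/) occurs between two vowels → [z] by rule 3.
/ɡ/ (between /a/ and /z/) is in the target of rule 1 but the environment (word-finally) is not met → [ɡ].
/ɡ/ (word-final): word-finally, so rule 1 applies → [k].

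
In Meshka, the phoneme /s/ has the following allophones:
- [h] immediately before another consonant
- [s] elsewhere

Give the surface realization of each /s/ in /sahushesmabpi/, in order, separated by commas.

[s], [h], [h]

Occurrence 1 (position 1): no conditioning environment matches → elsewhere allophone [s].
Occurrence 2 (position 5): immediately before another consonant → [h].
Occurrence 3 (position 8): immediately before another consonant → [h].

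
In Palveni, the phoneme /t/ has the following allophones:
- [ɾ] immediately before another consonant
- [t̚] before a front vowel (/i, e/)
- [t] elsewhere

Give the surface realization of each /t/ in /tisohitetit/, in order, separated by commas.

Occurrence 1 (position 1): before a front vowel (/i, e/) → [t̚].
Occurrence 2 (position 7): before a front vowel (/i, e/) → [t̚].
Occurrence 3 (position 9): before a front vowel (/i, e/) → [t̚].
Occurrence 4 (position 11): no conditioning environment matches → elsewhere allophone [t].

[t̚], [t̚], [t̚], [t]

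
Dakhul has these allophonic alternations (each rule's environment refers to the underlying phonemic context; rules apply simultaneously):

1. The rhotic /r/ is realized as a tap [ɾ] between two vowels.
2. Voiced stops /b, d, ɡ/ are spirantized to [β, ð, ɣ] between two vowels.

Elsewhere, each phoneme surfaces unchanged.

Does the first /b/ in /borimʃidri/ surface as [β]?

No

/b/ (word-initial) is in the target of rule 2 but the environment (between two vowels) is not met → [b].
The actual realization is [b], not [β].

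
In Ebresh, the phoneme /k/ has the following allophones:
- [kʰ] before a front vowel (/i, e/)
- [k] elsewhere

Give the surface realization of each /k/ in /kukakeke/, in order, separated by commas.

Occurrence 1 (position 1): no conditioning environment matches → elsewhere allophone [k].
Occurrence 2 (position 3): no conditioning environment matches → elsewhere allophone [k].
Occurrence 3 (position 5): before a front vowel (/i, e/) → [kʰ].
Occurrence 4 (position 7): before a front vowel (/i, e/) → [kʰ].

[k], [k], [kʰ], [kʰ]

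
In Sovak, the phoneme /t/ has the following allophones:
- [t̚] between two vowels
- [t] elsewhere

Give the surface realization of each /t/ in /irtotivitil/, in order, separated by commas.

Occurrence 1 (position 3): no conditioning environment matches → elsewhere allophone [t].
Occurrence 2 (position 5): between two vowels → [t̚].
Occurrence 3 (position 9): between two vowels → [t̚].

[t], [t̚], [t̚]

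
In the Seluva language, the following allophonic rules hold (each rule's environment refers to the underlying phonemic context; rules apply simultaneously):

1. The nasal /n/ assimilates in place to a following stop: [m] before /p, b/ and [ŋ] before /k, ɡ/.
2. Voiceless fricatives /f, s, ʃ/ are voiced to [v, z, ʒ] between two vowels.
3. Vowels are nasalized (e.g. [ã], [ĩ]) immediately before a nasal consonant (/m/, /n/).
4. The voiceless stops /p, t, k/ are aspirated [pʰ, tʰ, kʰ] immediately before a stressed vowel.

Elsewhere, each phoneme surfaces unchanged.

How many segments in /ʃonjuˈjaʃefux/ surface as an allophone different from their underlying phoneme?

Segments that undergo a rule: /o/ → [õ] (rule 3); /ʃ/ → [ʒ] (rule 2); /f/ → [v] (rule 2).
All other segments surface unchanged.

3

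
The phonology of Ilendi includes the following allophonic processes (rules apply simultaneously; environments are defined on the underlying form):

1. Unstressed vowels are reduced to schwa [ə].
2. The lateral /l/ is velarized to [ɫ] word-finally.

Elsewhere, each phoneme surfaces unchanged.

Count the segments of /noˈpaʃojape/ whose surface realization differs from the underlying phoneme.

Segments that undergo a rule: /o/ → [ə] (rule 1); /o/ → [ə] (rule 1); /a/ → [ə] (rule 1); /e/ → [ə] (rule 1).
All other segments surface unchanged.

4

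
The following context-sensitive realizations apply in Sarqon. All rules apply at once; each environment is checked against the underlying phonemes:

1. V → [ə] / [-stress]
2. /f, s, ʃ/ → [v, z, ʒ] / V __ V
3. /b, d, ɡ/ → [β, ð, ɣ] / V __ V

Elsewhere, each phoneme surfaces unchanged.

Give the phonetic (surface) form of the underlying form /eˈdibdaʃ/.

/e/ (word-initial): in an unstressed syllable, so rule 1 applies → [ə].
/d/ (between /e/ and /i/): between two vowels, so rule 3 applies → [ð].
/i/ (between /d/ and /b/): rule 1 targets it, but not in an unstressed syllable → unchanged [i].
/b/ (between /i/ and /d/): rule 3 targets it, but not between two vowels → unchanged [b].
/d/ — between /b/ and /a/; rule 3 does not apply here → [d].
/a/ — between /d/ and /ʃ/, in an unstressed syllable — surfaces as [ə] (rule 1).
/ʃ/ (word-final) fails the environment for rule 2, so it stays [ʃ].

[əˈðibdəʃ]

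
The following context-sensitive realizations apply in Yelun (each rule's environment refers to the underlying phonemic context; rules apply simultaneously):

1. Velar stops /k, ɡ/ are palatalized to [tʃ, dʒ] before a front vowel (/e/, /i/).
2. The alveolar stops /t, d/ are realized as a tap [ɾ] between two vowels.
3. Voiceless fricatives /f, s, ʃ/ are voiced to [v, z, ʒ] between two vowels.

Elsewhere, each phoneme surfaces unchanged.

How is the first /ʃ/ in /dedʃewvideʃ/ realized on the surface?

/ʃ/ — between /d/ and /e/; rule 3 does not apply here → [ʃ].

[ʃ]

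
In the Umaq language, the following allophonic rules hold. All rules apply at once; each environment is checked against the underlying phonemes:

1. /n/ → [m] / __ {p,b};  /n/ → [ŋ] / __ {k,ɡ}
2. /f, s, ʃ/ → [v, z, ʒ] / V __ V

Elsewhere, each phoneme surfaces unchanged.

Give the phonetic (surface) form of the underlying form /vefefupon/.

/v/ stays [v].
/e/ (between /v/ and /f/): no rule targets it → [e].
/f/ — between /e/ and /e/, between two vowels — surfaces as [v] (rule 2).
/e/ (between /f/ and /f/) is unaffected → [e].
/f/ meets the environment for rule 2 (between two vowels) → [v].
/u/ (between /f/ and /p/) is unaffected → [u].
/p/ — not in any rule's target class → [p].
/o/ (between /p/ and /n/) is unaffected → [o].
/n/ (word-final): rule 1 targets it, but not before a labial or velar stop → unchanged [n].

[vevevupon]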